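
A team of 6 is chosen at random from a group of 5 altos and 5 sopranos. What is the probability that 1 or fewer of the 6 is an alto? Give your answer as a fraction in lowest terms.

1/42

Total selections: C(10,6) = 210.
Favorable selections (1 or fewer alto): C(5,1)·C(5,5) = 5.
Probability = 5/210 = 1/42.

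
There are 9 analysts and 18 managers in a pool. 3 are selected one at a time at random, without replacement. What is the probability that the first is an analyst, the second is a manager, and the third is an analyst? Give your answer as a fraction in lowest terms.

Multiply the conditional probabilities at each draw: 9/27 · 18/26 · 8/25 = 1296/17550 = 24/325.

24/325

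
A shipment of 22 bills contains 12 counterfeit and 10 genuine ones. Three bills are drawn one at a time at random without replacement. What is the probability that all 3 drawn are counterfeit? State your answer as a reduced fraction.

1/7

Multiply the conditional probabilities at each draw: 12/22 · 11/21 · 10/20 = 1320/9240 = 1/7.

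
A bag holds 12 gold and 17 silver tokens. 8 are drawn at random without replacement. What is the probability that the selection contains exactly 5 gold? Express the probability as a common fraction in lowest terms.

1088/8671

The sample space is all 8-subsets of the 29: C(29,8) = 4292145.
Selections with exactly 5 gold: choose 5 of the 12 gold and 3 of the 17 silver, C(12,5)·C(17,3) = 792·680 = 538560.
Probability = 538560/4292145 = 1088/8671.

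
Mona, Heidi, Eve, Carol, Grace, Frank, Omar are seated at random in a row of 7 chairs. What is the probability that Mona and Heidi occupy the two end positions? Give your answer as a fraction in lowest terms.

1/21

There are 7! = 5040 arrangements.
Place Mona and Heidi at the ends in 2 ways, arrange the remaining 5 in 5! = 120 ways: 2·120 = 240.
Probability = 240/5040 = 1/21.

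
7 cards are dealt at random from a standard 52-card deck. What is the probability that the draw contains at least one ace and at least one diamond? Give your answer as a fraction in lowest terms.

53122231/133784560

There are C(52,7) = 133784560 possible draws.
By inclusion-exclusion on the complements, draws missing all aces or all diamonds: C(48,7) + C(39,7) − C(36,7) = 73629072 + 15380937 − 8347680 = 80662329.
So draws with at least one of each: 133784560 − 80662329 = 53122231, probability 53122231/133784560.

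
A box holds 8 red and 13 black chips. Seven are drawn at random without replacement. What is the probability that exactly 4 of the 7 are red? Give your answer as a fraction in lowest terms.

1001/5814

The sample space is all 7-subsets of the 21: C(21,7) = 116280.
Selections with exactly 4 red: choose 4 of the 8 red and 3 of the 13 black, C(8,4)·C(13,3) = 70·286 = 20020.
Probability = 20020/116280 = 1001/5814.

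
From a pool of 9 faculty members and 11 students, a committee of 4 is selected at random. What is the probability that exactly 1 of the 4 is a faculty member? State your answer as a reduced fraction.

There are C(20,4) = 4845 ways to choose 4 from 20.
Selections with exactly 1 faculty member: choose 1 of the 9 faculty members and 3 of the 11 students, C(9,1)·C(11,3) = 9·165 = 1485.
Probability = 1485/4845 = 99/323.

99/323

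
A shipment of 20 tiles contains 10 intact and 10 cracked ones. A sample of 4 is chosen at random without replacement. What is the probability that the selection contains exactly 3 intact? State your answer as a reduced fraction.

There are C(20,4) = 4845 ways to choose 4 from 20.
Selections with exactly 3 intact: choose 3 of the 10 intact and 1 of the 10 cracked, C(10,3)·C(10,1) = 120·10 = 1200.
Probability = 1200/4845 = 80/323.

80/323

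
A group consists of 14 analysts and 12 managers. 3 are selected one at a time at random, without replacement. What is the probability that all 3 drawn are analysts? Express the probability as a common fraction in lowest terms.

Multiply the conditional probabilities at each draw: 14/26 · 13/25 · 12/24 = 2184/15600 = 7/50.

7/50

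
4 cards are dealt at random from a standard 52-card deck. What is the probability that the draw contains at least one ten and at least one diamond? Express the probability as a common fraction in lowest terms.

52799/270725

There are C(52,4) = 270725 possible draws.
By inclusion-exclusion on the complements, draws missing all tens or all diamonds: C(48,4) + C(39,4) − C(36,4) = 194580 + 82251 − 58905 = 217926.
So draws with at least one of each: 270725 − 217926 = 52799, probability 52799/270725.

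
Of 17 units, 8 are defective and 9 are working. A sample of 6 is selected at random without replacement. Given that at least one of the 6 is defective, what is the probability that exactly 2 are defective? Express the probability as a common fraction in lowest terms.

Work in counts. Selections with at least one defective: C(17,6) − C(9,6) = 12376 − 84 = 12292.
Of those, selections where exactly 2 are defective: C(8,2)·C(9,4) = 28·126 = 3528.
Conditional probability = 3528/12292 = 126/439.

126/439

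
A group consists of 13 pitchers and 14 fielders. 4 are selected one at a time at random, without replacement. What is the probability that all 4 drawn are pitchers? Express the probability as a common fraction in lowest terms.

11/270

Multiply the conditional probabilities at each draw: 13/27 · 12/26 · 11/25 · 10/24 = 17160/421200 = 11/270.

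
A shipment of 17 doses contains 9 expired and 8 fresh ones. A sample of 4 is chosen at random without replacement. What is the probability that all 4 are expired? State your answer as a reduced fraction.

9/170

There are C(17,4) = 2380 possible selections.
Selections with all expired: C(9,4) = 126.
Probability = 126/2380 = 9/170.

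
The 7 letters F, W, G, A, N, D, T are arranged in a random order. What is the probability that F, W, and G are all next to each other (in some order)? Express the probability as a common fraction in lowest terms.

There are 7! = 5040 arrangements.
Treat the three as one block: 5! placements × 3! orders within the block = 120·6 = 720.
Probability = 720/5040 = 1/7.

1/7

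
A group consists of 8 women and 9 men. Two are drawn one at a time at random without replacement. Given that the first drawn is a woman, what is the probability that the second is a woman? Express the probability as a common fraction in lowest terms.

After removing one woman, 16 remain: 7 women and 9 men.
So the probability the next is a woman is 7/16.

7/16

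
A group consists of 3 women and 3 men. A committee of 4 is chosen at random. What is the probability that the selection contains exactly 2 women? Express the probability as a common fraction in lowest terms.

3/5

Total number of selections: C(6,4) = 15.
Selections with exactly 2 women: choose 2 of the 3 women and 2 of the 3 men, C(3,2)·C(3,2) = 3·3 = 9.
Probability = 9/15 = 3/5.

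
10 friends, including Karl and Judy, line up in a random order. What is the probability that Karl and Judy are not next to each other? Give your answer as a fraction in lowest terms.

There are 10! = 3628800 arrangements.
Arrangements with Karl and Judy adjacent: 2·9! = 725760.
So not adjacent: 3628800 − 725760 = 2903040, probability 2903040/3628800 = 4/5.

4/5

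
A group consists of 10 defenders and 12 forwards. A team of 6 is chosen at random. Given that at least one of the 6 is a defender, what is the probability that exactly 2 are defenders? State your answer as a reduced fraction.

675/2233

Work in counts. Selections with at least one defender: C(22,6) − C(12,6) = 74613 − 924 = 73689.
Of those, selections where exactly 2 are defenders: C(10,2)·C(12,4) = 45·495 = 22275.
Conditional probability = 22275/73689 = 675/2233.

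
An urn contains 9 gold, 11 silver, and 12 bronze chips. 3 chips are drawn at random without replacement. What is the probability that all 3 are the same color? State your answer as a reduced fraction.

There are C(32,3) = 4960 ways to draw 3 chips.
All same color: C(9,3) + C(11,3) + C(12,3) = 84 + 165 + 220 = 469.
Probability = 469/4960.

469/4960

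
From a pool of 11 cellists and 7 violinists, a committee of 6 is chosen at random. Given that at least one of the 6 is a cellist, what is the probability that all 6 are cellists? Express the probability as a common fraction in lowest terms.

6/241

Work in counts. Selections with at least one cellist: C(18,6) − C(7,6) = 18564 − 7 = 18557.
Of those, selections where all 6 are cellists: C(11,6) = 462.
Conditional probability = 462/18557 = 6/241.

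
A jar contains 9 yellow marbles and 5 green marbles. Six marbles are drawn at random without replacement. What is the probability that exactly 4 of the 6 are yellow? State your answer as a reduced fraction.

Total number of selections: C(14,6) = 3003.
Selections with exactly 4 yellow: choose 4 of the 9 yellow and 2 of the 5 green, C(9,4)·C(5,2) = 126·10 = 1260.
Probability = 1260/3003 = 60/143.

60/143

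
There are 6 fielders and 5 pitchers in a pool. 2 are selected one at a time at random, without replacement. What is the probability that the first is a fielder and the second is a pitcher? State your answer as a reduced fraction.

3/11

Multiply the conditional probabilities at each draw: 6/11 · 5/10 = 30/110 = 3/11.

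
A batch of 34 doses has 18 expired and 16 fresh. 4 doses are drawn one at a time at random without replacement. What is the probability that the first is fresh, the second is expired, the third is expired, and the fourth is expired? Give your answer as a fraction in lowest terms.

24/341

Multiply the conditional probabilities at each draw: 16/34 · 18/33 · 17/32 · 16/31 = 78336/1113024 = 24/341.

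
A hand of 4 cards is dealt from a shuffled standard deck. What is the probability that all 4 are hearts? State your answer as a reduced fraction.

11/4165

There are C(52,4) = 270725 possible 4-card hands.
Hands that are all hearts: C(13,4) = 715.
Probability = 715/270725 = 11/4165.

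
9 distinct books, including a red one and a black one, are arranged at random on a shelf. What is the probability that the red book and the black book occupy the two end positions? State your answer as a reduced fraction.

There are 9! = 362880 arrangements.
Place the red book and the black book at the ends in 2 ways, arrange the remaining 7 in 7! = 5040 ways: 2·5040 = 10080.
Probability = 10080/362880 = 1/36.

1/36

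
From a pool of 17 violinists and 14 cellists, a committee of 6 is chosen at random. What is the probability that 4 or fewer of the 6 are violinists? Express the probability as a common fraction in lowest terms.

There are C(31,6) = 736281 ways to choose the 6.
Count the complement (more than 4 violinists): C(17,5)·C(14,1) + C(17,6)·C(14,0) = 86632 + 12376 = 99008.
Probability = 1 − 99008/736281 = 637273/736281 = 7003/8091.

7003/8091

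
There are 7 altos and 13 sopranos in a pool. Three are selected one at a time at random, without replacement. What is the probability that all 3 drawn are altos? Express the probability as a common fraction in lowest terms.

Multiply the conditional probabilities at each draw: 7/20 · 6/19 · 5/18 = 210/6840 = 7/228.

7/228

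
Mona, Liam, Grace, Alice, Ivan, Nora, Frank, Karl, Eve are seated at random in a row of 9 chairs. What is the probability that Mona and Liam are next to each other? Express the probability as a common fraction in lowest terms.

2/9

There are 9! = 362880 arrangements.
Treat Mona and Liam as a block: 8! arrangements of the blocks × 2 orders within the block = 2·40320 = 80640.
Probability = 80640/362880 = 2/9.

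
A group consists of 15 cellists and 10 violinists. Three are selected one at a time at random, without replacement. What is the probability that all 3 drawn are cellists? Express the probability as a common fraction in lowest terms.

91/460

Multiply the conditional probabilities at each draw: 15/25 · 14/24 · 13/23 = 2730/13800 = 91/460.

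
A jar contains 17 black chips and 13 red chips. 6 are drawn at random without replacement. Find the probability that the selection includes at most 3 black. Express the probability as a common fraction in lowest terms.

Total selections: C(30,6) = 593775.
Count the complement (more than 3 black): C(17,4)·C(13,2) + C(17,5)·C(13,1) + C(17,6)·C(13,0) = 185640 + 80444 + 12376 = 278460.
Probability = 1 − 278460/593775 = 315315/593775 = 77/145.

77/145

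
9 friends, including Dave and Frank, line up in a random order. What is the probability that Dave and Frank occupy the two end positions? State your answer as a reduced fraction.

There are 9! = 362880 arrangements.
Place Dave and Frank at the ends in 2 ways, arrange the remaining 7 in 7! = 5040 ways: 2·5040 = 10080.
Probability = 10080/362880 = 1/36.

1/36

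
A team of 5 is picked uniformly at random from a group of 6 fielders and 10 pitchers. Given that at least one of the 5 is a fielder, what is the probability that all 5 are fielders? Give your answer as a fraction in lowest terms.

Work in counts. Selections with at least one fielder: C(16,5) − C(10,5) = 4368 − 252 = 4116.
Of those, selections where all 5 are fielders: C(6,5) = 6.
Conditional probability = 6/4116 = 1/686.

1/686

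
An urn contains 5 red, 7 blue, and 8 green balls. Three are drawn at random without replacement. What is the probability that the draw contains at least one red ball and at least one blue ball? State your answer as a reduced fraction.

91/228

There are C(20,3) = 1140 possible draws.
By inclusion-exclusion on the complements, draws missing all red or all blue: C(15,3) + C(13,3) − C(8,3) = 455 + 286 − 56 = 685.
So draws with at least one of each: 1140 − 685 = 455, probability 455/1140 = 91/228.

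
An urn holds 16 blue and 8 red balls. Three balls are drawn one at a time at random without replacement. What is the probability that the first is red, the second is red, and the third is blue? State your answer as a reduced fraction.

56/759

Multiply the conditional probabilities at each draw: 8/24 · 7/23 · 16/22 = 896/12144 = 56/759.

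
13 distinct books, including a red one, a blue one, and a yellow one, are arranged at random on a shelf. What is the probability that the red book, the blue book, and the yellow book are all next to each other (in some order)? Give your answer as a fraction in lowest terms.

There are 13! = 6227020800 arrangements.
Treat the three as one block: 11! placements × 3! orders within the block = 39916800·6 = 239500800.
Probability = 239500800/6227020800 = 1/26.

1/26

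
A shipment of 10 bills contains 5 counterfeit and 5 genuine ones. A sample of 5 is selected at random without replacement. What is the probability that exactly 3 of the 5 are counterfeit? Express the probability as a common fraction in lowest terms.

25/63

The sample space is all 5-subsets of the 10: C(10,5) = 252.
Selections with exactly 3 counterfeit: choose 3 of the 5 counterfeit and 2 of the 5 genuine, C(5,3)·C(5,2) = 10·10 = 100.
Probability = 100/252 = 25/63.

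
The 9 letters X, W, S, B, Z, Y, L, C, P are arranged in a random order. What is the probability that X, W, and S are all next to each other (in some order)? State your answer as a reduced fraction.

There are 9! = 362880 arrangements.
Treat the three as one block: 7! placements × 3! orders within the block = 5040·6 = 30240.
Probability = 30240/362880 = 1/12.

1/12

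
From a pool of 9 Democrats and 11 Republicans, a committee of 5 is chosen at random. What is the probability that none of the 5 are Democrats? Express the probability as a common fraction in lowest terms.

77/2584

There are C(20,5) = 15504 possible selections.
Selections with no Democrats (all Republicans): C(11,5) = 462.
Probability = 462/15504 = 77/2584.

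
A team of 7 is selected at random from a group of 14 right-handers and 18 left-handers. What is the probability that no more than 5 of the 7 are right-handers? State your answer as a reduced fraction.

There are C(32,7) = 3365856 ways to choose the 7.
Count the complement (more than 5 right-handers): C(14,6)·C(18,1) + C(14,7)·C(18,0) = 54054 + 3432 = 57486.
Probability = 1 − 57486/3365856 = 3308370/3365856 = 42415/43152.

42415/43152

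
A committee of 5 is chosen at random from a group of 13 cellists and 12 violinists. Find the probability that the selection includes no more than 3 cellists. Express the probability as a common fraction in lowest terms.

57/70

Total selections: C(25,5) = 53130.
Count the complement (more than 3 cellists): C(13,4)·C(12,1) + C(13,5)·C(12,0) = 8580 + 1287 = 9867.
Probability = 1 − 9867/53130 = 43263/53130 = 57/70.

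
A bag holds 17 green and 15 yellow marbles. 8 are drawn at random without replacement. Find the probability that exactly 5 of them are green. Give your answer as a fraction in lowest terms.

10829/40455

The sample space is all 8-subsets of the 32: C(32,8) = 10518300.
Selections with exactly 5 green: choose 5 of the 17 green and 3 of the 15 yellow, C(17,5)·C(15,3) = 6188·455 = 2815540.
Probability = 2815540/10518300 = 10829/40455.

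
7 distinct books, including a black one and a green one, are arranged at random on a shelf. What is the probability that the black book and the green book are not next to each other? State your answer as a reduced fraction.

5/7

There are 7! = 5040 arrangements.
Arrangements with the black book and the green book adjacent: 2·6! = 1440.
So not adjacent: 5040 − 1440 = 3600, probability 3600/5040 = 5/7.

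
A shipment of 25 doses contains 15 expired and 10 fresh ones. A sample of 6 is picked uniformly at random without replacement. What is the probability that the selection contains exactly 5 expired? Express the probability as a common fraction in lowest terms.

39/230

There are C(25,6) = 177100 ways to choose 6 from 25.
Selections with exactly 5 expired: choose 5 of the 15 expired and 1 of the 10 fresh, C(15,5)·C(10,1) = 3003·10 = 30030.
Probability = 30030/177100 = 39/230.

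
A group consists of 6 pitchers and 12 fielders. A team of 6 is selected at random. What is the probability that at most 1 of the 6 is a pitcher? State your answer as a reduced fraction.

Total selections: C(18,6) = 18564.
Favorable selections (at most 1 pitcher): C(6,0)·C(12,6) + C(6,1)·C(12,5) = 924 + 4752 = 5676.
Probability = 5676/18564 = 473/1547.

473/1547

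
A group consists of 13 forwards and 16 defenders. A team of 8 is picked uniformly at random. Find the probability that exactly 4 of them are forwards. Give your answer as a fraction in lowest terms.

There are C(29,8) = 4292145 ways to choose 8 from 29.
Selections with exactly 4 forwards: choose 4 of the 13 forwards and 4 of the 16 defenders, C(13,4)·C(16,4) = 715·1820 = 1301300.
Probability = 1301300/4292145 = 1820/6003.

1820/6003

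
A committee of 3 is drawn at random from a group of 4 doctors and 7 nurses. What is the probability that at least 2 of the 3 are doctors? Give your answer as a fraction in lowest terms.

46/165

Total selections: C(11,3) = 165.
Favorable selections (at least 2 doctors): C(4,2)·C(7,1) + C(4,3)·C(7,0) = 42 + 4 = 46.
Probability = 46/165.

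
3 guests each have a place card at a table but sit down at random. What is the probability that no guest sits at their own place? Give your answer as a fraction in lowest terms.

There are 3! = 6 seatings.
By inclusion-exclusion, seatings with no fixed points: C(3,0)·3! − C(3,1)·2! + C(3,2)·1! − C(3,3)·0! = 2.
Probability = 2/6 = 1/3.

1/3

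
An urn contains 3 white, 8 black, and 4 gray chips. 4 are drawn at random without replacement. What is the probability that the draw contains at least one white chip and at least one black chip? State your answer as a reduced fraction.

836/1365

There are C(15,4) = 1365 possible draws.
By inclusion-exclusion on the complements, draws missing all white or all black: C(12,4) + C(7,4) − C(4,4) = 495 + 35 − 1 = 529.
So draws with at least one of each: 1365 − 529 = 836, probability 836/1365.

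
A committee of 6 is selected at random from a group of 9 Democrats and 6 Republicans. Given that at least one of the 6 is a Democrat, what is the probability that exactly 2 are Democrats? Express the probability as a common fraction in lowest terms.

15/139

Work in counts. Selections with at least one Democrat: C(15,6) − C(6,6) = 5005 − 1 = 5004.
Of those, selections where exactly 2 are Democrats: C(9,2)·C(6,4) = 36·15 = 540.
Conditional probability = 540/5004 = 15/139.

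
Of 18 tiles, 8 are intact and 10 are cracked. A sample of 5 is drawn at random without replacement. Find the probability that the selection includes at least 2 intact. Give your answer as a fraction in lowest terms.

There are C(18,5) = 8568 ways to choose the 5.
Count the complement (fewer than 2 intact): C(8,0)·C(10,5) + C(8,1)·C(10,4) = 252 + 1680 = 1932.
Probability = 1 − 1932/8568 = 6636/8568 = 79/102.

79/102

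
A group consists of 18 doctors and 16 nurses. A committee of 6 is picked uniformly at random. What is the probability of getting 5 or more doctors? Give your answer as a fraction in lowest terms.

Total selections: C(34,6) = 1344904.
Favorable selections (5 or more doctors): C(18,5)·C(16,1) + C(18,6)·C(16,0) = 137088 + 18564 = 155652.
Probability = 155652/1344904 = 2289/19778.

2289/19778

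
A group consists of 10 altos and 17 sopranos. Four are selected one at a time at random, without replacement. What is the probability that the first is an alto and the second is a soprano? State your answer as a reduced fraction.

Multiply the conditional probabilities at each draw: 10/27 · 17/26 = 170/702 = 85/351.

85/351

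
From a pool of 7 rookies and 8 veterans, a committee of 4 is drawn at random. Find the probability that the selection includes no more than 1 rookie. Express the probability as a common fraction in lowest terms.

Total selections: C(15,4) = 1365.
Favorable selections (no more than 1 rookie): C(7,0)·C(8,4) + C(7,1)·C(8,3) = 70 + 392 = 462.
Probability = 462/1365 = 22/65.

22/65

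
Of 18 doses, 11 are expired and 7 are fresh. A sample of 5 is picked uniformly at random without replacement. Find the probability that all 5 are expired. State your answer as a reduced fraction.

There are C(18,5) = 8568 possible selections.
Selections with all expired: C(11,5) = 462.
Probability = 462/8568 = 11/204.

11/204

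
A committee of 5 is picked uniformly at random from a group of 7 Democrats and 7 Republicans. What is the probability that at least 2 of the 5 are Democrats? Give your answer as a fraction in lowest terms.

124/143

There are C(14,5) = 2002 ways to choose the 5.
Favorable selections (at least 2 Democrats): C(7,2)·C(7,3) + C(7,3)·C(7,2) + C(7,4)·C(7,1) + C(7,5)·C(7,0) = 735 + 735 + 245 + 21 = 1736.
Probability = 1736/2002 = 124/143.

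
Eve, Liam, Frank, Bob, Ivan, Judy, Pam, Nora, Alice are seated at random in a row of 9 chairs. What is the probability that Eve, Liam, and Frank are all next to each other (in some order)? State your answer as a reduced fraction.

1/12

There are 9! = 362880 arrangements.
Treat the three as one block: 7! placements × 3! orders within the block = 5040·6 = 30240.
Probability = 30240/362880 = 1/12.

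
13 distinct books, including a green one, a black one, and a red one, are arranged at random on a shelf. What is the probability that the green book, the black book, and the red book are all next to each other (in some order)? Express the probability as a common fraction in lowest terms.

There are 13! = 6227020800 arrangements.
Treat the three as one block: 11! placements × 3! orders within the block = 39916800·6 = 239500800.
Probability = 239500800/6227020800 = 1/26.

1/26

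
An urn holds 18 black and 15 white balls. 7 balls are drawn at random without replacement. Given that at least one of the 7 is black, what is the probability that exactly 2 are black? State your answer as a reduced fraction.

Work in counts. Selections with at least one black: C(33,7) − C(15,7) = 4272048 − 6435 = 4265613.
Of those, selections where exactly 2 are black: C(18,2)·C(15,5) = 153·3003 = 459459.
Conditional probability = 459459/4265613 = 4641/43087.

4641/43087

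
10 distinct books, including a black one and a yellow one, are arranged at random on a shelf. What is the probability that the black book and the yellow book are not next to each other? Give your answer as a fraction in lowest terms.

There are 10! = 3628800 arrangements.
Arrangements with the black book and the yellow book adjacent: 2·9! = 725760.
So not adjacent: 3628800 − 725760 = 2903040, probability 2903040/3628800 = 4/5.

4/5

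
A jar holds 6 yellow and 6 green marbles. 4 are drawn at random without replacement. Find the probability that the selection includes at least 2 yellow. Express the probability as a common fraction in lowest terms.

There are C(12,4) = 495 ways to choose the 4.
Favorable selections (at least 2 yellow): C(6,2)·C(6,2) + C(6,3)·C(6,1) + C(6,4)·C(6,0) = 225 + 120 + 15 = 360.
Probability = 360/495 = 8/11.

8/11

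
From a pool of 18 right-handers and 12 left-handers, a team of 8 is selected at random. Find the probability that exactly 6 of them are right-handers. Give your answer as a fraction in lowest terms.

10472/50025

The sample space is all 8-subsets of the 30: C(30,8) = 5852925.
Selections with exactly 6 right-handers: choose 6 of the 18 right-handers and 2 of the 12 left-handers, C(18,6)·C(12,2) = 18564·66 = 1225224.
Probability = 1225224/5852925 = 10472/50025.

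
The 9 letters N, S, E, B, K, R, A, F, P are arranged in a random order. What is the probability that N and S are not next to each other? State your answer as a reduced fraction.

7/9

There are 9! = 362880 arrangements.
Arrangements with N and S adjacent: 2·8! = 80640.
So not adjacent: 362880 − 80640 = 282240, probability 282240/362880 = 7/9.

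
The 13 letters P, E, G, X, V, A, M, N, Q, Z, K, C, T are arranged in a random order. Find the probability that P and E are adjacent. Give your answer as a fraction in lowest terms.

2/13

There are 13! = 6227020800 arrangements.
Treat P and E as a block: 12! arrangements of the blocks × 2 orders within the block = 2·479001600 = 958003200.
Probability = 958003200/6227020800 = 2/13.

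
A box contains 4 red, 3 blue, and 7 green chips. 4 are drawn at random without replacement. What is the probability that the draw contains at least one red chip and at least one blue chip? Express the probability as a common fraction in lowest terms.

496/1001

There are C(14,4) = 1001 possible draws.
By inclusion-exclusion on the complements, draws missing all red or all blue: C(10,4) + C(11,4) − C(7,4) = 210 + 330 − 35 = 505.
So draws with at least one of each: 1001 − 505 = 496, probability 496/1001.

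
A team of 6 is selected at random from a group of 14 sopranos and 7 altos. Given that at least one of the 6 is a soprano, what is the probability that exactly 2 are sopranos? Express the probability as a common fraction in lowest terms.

455/7751

Work in counts. Selections with at least one soprano: C(21,6) − C(7,6) = 54264 − 7 = 54257.
Of those, selections where exactly 2 are sopranos: C(14,2)·C(7,4) = 91·35 = 3185.
Conditional probability = 3185/54257 = 455/7751.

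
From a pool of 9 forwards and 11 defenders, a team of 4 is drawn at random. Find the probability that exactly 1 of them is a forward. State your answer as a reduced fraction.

Total number of selections: C(20,4) = 4845.
Selections with exactly 1 forward: choose 1 of the 9 forwards and 3 of the 11 defenders, C(9,1)·C(11,3) = 9·165 = 1485.
Probability = 1485/4845 = 99/323.

99/323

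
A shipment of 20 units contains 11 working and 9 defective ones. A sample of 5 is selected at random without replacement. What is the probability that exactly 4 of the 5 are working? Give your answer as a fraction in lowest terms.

The sample space is all 5-subsets of the 20: C(20,5) = 15504.
Selections with exactly 4 working: choose 4 of the 11 working and 1 of the 9 defective, C(11,4)·C(9,1) = 330·9 = 2970.
Probability = 2970/15504 = 495/2584.

495/2584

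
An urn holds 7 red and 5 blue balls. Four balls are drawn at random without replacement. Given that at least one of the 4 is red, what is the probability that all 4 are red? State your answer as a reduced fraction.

1/14

Work in counts. Selections with at least one red: C(12,4) − C(5,4) = 495 − 5 = 490.
Of those, selections where all 4 are red: C(7,4) = 35.
Conditional probability = 35/490 = 1/14.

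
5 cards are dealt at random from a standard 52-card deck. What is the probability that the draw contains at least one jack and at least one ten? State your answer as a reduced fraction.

6509/64974

There are C(52,5) = 2598960 possible draws.
By inclusion-exclusion on the complements, draws missing all jacks or all tens: C(48,5) + C(48,5) − C(44,5) = 1712304 + 1712304 − 1086008 = 2338600.
So draws with at least one of each: 2598960 − 2338600 = 260360, probability 260360/2598960 = 6509/64974.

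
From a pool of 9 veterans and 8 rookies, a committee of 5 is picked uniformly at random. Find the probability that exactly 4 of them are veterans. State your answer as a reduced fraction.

36/221

There are C(17,5) = 6188 ways to choose 5 from 17.
Selections with exactly 4 veterans: choose 4 of the 9 veterans and 1 of the 8 rookies, C(9,4)·C(8,1) = 126·8 = 1008.
Probability = 1008/6188 = 36/221.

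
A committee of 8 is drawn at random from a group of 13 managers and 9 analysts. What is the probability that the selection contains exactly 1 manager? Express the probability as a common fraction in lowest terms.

26/17765

There are C(22,8) = 319770 ways to choose 8 from 22.
Selections with exactly 1 manager: choose 1 of the 13 managers and 7 of the 9 analysts, C(13,1)·C(9,7) = 13·36 = 468.
Probability = 468/319770 = 26/17765.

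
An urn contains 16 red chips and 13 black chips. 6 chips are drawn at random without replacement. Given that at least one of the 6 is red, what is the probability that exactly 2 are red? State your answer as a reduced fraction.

Work in counts. Selections with at least one red: C(29,6) − C(13,6) = 475020 − 1716 = 473304.
Of those, selections where exactly 2 are red: C(16,2)·C(13,4) = 120·715 = 85800.
Conditional probability = 85800/473304 = 275/1517.

275/1517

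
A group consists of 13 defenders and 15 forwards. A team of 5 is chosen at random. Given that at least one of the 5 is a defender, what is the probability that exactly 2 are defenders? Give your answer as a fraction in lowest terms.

130/349

Work in counts. Selections with at least one defender: C(28,5) − C(15,5) = 98280 − 3003 = 95277.
Of those, selections where exactly 2 are defenders: C(13,2)·C(15,3) = 78·455 = 35490.
Conditional probability = 35490/95277 = 130/349.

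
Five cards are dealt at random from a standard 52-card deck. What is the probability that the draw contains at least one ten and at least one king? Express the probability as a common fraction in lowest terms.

6509/64974

There are C(52,5) = 2598960 possible draws.
By inclusion-exclusion on the complements, draws missing all tens or all kings: C(48,5) + C(48,5) − C(44,5) = 1712304 + 1712304 − 1086008 = 2338600.
So draws with at least one of each: 2598960 − 2338600 = 260360, probability 260360/2598960 = 6509/64974.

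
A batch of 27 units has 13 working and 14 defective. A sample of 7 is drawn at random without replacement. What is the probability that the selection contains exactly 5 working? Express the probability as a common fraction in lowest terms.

There are C(27,7) = 888030 ways to choose 7 from 27.
Selections with exactly 5 working: choose 5 of the 13 working and 2 of the 14 defective, C(13,5)·C(14,2) = 1287·91 = 117117.
Probability = 117117/888030 = 91/690.

91/690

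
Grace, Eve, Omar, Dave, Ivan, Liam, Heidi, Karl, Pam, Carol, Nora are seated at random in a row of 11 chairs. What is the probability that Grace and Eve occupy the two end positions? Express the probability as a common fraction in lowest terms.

1/55

There are 11! = 39916800 arrangements.
Place Grace and Eve at the ends in 2 ways, arrange the remaining 9 in 9! = 362880 ways: 2·362880 = 725760.
Probability = 725760/39916800 = 1/55.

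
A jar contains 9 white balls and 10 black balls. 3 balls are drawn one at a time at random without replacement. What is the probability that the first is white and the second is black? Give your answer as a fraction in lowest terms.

Multiply the conditional probabilities at each draw: 9/19 · 10/18 = 90/342 = 5/19.

5/19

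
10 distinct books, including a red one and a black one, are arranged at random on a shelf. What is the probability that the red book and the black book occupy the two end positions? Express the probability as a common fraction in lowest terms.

1/45

There are 10! = 3628800 arrangements.
Place the red book and the black book at the ends in 2 ways, arrange the remaining 8 in 8! = 40320 ways: 2·40320 = 80640.
Probability = 80640/3628800 = 1/45.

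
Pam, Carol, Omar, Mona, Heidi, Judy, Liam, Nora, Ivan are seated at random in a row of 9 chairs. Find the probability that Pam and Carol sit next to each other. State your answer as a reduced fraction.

2/9

There are 9! = 362880 arrangements.
Treat Pam and Carol as a block: 8! arrangements of the blocks × 2 orders within the block = 2·40320 = 80640.
Probability = 80640/362880 = 2/9.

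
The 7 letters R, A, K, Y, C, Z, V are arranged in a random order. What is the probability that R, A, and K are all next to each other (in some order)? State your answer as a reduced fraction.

There are 7! = 5040 arrangements.
Treat the three as one block: 5! placements × 3! orders within the block = 120·6 = 720.
Probability = 720/5040 = 1/7.

1/7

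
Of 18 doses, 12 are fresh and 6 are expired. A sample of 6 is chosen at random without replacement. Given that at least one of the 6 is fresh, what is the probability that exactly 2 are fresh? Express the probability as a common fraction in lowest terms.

990/18563

Work in counts. Selections with at least one fresh: C(18,6) − C(6,6) = 18564 − 1 = 18563.
Of those, selections where exactly 2 are fresh: C(12,2)·C(6,4) = 66·15 = 990.
Conditional probability = 990/18563.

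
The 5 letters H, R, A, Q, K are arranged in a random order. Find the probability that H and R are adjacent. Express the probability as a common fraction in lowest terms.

There are 5! = 120 arrangements.
Treat H and R as a block: 4! arrangements of the blocks × 2 orders within the block = 2·24 = 48.
Probability = 48/120 = 2/5.

2/5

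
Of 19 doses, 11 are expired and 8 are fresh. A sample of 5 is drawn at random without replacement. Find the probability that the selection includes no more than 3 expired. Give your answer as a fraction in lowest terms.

1421/1938

Total selections: C(19,5) = 11628.
Count the complement (more than 3 expired): C(11,4)·C(8,1) + C(11,5)·C(8,0) = 2640 + 462 = 3102.
Probability = 1 − 3102/11628 = 8526/11628 = 1421/1938.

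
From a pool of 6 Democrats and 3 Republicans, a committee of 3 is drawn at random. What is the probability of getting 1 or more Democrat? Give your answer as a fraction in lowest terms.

83/84

Total selections: C(9,3) = 84.
The complement is all 3 are Republicans: C(3,3) = 1.
Probability = 1 − 1/84 = 83/84.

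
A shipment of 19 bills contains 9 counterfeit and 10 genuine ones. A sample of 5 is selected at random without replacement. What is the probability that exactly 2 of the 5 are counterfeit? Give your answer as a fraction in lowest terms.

120/323

There are C(19,5) = 11628 ways to choose 5 from 19.
Selections with exactly 2 counterfeit: choose 2 of the 9 counterfeit and 3 of the 10 genuine, C(9,2)·C(10,3) = 36·120 = 4320.
Probability = 4320/11628 = 120/323.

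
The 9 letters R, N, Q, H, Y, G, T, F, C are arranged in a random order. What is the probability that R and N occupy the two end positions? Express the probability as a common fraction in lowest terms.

1/36

There are 9! = 362880 arrangements.
Place R and N at the ends in 2 ways, arrange the remaining 7 in 7! = 5040 ways: 2·5040 = 10080.
Probability = 10080/362880 = 1/36.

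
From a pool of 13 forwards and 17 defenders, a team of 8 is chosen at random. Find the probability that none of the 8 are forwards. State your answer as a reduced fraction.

374/90045

There are C(30,8) = 5852925 possible selections.
Selections with no forwards (all defenders): C(17,8) = 24310.
Probability = 24310/5852925 = 374/90045.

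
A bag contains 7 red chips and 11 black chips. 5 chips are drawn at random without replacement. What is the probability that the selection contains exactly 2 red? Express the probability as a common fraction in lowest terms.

Total number of selections: C(18,5) = 8568.
Selections with exactly 2 red: choose 2 of the 7 red and 3 of the 11 black, C(7,2)·C(11,3) = 21·165 = 3465.
Probability = 3465/8568 = 55/136.

55/136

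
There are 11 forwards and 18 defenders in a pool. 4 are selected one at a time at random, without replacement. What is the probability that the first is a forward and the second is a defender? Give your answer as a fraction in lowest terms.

Multiply the conditional probabilities at each draw: 11/29 · 18/28 = 198/812 = 99/406.

99/406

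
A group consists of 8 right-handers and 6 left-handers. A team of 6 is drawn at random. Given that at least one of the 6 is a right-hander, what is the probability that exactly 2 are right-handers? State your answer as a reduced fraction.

210/1501

Work in counts. Selections with at least one right-hander: C(14,6) − C(6,6) = 3003 − 1 = 3002.
Of those, selections where exactly 2 are right-handers: C(8,2)·C(6,4) = 28·15 = 420.
Conditional probability = 420/3002 = 210/1501.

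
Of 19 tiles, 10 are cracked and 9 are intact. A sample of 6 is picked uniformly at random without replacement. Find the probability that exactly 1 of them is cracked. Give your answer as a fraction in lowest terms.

The sample space is all 6-subsets of the 19: C(19,6) = 27132.
Selections with exactly 1 cracked: choose 1 of the 10 cracked and 5 of the 9 intact, C(10,1)·C(9,5) = 10·126 = 1260.
Probability = 1260/27132 = 15/323.

15/323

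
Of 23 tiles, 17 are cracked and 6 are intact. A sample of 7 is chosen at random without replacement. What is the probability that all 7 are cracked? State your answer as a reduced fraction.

104/1311

There are C(23,7) = 245157 possible selections.
Selections with all cracked: C(17,7) = 19448.
Probability = 19448/245157 = 104/1311.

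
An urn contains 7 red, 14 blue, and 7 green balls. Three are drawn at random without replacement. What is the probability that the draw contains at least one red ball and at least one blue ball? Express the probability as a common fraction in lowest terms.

77/156

There are C(28,3) = 3276 possible draws.
By inclusion-exclusion on the complements, draws missing all red or all blue: C(21,3) + C(14,3) − C(7,3) = 1330 + 364 − 35 = 1659.
So draws with at least one of each: 3276 − 1659 = 1617, probability 1617/3276 = 77/156.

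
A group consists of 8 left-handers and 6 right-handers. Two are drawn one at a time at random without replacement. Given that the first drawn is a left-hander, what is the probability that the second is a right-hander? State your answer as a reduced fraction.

6/13

After removing one left-hander, 13 remain: 7 left-handers and 6 right-handers.
So the probability the next is a right-hander is 6/13.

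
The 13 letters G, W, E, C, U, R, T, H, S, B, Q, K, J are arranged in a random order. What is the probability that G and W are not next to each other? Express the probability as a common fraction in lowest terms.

There are 13! = 6227020800 arrangements.
Arrangements with G and W adjacent: 2·12! = 958003200.
So not adjacent: 6227020800 − 958003200 = 5269017600, probability 5269017600/6227020800 = 11/13.

11/13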